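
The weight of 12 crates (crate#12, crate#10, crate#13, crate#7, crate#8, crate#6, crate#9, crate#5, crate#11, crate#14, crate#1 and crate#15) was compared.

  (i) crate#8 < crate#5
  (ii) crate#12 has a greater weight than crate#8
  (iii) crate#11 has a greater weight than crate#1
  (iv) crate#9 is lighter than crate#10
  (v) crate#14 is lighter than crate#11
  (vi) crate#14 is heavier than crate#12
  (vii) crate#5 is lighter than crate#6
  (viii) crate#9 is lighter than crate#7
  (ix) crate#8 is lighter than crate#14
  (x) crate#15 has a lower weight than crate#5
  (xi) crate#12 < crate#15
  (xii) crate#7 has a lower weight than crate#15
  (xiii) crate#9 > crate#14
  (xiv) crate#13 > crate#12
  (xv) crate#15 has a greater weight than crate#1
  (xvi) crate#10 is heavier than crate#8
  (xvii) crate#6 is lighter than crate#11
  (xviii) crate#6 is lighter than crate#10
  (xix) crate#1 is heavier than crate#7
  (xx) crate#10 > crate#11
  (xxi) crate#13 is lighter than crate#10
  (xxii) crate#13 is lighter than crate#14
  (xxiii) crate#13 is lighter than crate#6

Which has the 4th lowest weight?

The consecutive relations fix a unique order: crate#8 < crate#12 < crate#13 < crate#14 < crate#9 < crate#7 < crate#1 < crate#15 < crate#5 < crate#6 < crate#11 < crate#10.
Counting 4 from the smallest end gives crate#14.

crate#14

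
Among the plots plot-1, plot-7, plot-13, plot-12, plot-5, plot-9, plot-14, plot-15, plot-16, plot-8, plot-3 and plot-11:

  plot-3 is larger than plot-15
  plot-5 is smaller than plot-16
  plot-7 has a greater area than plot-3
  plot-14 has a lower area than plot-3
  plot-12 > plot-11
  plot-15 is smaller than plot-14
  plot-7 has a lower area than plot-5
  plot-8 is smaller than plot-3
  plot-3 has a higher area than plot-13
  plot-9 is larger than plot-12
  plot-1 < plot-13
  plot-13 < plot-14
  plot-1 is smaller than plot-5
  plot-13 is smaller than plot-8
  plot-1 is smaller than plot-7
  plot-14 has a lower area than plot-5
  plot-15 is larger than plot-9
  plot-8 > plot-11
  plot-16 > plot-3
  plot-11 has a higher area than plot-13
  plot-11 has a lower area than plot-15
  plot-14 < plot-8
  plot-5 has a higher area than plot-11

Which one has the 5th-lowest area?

Chaining the given pairs: plot-1 < plot-13 < plot-11 < plot-12 < plot-9 < plot-15 < plot-14 < plot-8 < plot-3 < plot-7 < plot-5 < plot-16.
The 5th smallest is plot-9.

plot-9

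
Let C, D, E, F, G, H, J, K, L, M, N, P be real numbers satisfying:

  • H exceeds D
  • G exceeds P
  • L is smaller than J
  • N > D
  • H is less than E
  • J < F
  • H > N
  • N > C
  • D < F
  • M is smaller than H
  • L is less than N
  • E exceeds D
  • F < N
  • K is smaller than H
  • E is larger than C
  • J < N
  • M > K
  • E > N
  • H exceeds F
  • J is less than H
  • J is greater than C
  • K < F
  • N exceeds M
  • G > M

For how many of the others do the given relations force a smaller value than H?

8

From H the given relations immediately reach D, K, M, J, F, N.
From those, L, C — 8 in total.
No other element is forced below H by the given relations, so the count is 8.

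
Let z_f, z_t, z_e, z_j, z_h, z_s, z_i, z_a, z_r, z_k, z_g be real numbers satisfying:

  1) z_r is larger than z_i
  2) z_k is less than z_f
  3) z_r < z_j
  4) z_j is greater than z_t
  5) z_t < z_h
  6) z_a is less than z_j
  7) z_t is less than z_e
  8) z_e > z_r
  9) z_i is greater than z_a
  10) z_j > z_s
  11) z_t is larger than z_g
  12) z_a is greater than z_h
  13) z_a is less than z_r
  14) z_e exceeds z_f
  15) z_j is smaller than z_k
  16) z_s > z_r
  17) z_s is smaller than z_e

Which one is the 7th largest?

Chaining the given pairs: z_g < z_t < z_h < z_a < z_i < z_r < z_s < z_j < z_k < z_f < z_e.
The 7th largest is z_i.

z_i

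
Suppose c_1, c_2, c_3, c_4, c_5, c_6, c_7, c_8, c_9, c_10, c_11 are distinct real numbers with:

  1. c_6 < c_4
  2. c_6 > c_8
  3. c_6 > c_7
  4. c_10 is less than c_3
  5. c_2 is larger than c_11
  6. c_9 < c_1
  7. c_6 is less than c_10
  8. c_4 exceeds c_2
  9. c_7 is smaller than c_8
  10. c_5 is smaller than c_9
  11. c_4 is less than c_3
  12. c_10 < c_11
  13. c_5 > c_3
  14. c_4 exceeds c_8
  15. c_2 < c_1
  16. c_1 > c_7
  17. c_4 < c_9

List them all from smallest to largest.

c_7 < c_8 < c_6 < c_10 < c_11 < c_2 < c_4 < c_3 < c_5 < c_9 < c_1

The consecutive links are each given: c_7 < c_8; c_8 < c_6; c_6 < c_10; c_10 < c_11; c_11 < c_2; c_2 < c_4; c_4 < c_3; c_3 < c_5; c_5 < c_9; c_9 < c_1.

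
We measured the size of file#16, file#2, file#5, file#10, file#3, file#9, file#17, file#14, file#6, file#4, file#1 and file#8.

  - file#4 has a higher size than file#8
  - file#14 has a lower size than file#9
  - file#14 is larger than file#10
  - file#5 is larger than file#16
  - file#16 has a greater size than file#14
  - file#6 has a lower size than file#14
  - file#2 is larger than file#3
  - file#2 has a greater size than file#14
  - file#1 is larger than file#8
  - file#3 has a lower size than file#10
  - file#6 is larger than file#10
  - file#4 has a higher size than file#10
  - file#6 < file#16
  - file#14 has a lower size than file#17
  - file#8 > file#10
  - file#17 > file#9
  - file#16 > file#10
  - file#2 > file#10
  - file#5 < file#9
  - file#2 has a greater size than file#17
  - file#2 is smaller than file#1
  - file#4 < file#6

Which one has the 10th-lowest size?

The consecutive relations fix a unique order: file#3 < file#10 < file#8 < file#4 < file#6 < file#14 < file#16 < file#5 < file#9 < file#17 < file#2 < file#1.
Counting 10 from the smallest end gives file#17.

file#17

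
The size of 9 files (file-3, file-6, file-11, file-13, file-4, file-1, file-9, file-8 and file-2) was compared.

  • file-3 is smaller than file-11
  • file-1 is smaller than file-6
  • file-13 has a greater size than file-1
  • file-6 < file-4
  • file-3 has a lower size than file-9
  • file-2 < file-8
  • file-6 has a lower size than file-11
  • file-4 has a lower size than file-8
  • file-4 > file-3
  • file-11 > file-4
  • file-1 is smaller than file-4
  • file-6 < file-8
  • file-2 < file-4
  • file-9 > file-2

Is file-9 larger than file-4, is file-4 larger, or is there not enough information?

Following every chain through file-4: above file-4 we get file-8, file-11; below file-4 we get file-3, file-1, file-2, file-6.
file-9 is not reached, and no chain runs the other way from file-9 to file-4.
So the given relations leave the order of file-4 and file-9 undetermined.

undetermined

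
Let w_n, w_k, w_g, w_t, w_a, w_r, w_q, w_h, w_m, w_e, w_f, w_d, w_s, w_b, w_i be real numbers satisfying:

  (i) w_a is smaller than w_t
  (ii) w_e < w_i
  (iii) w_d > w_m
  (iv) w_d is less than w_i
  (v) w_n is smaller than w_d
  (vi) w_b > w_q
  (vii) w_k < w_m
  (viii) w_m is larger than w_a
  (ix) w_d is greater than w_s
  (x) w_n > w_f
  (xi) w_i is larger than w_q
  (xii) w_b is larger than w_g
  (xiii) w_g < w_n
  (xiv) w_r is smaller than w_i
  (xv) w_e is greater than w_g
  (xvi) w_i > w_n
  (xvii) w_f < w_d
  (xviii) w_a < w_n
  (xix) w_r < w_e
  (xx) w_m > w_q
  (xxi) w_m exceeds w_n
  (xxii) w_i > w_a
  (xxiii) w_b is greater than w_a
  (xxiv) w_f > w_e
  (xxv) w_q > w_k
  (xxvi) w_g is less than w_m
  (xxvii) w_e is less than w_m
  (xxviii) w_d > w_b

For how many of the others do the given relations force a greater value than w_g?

Directly above w_g: w_e, w_n, w_b, w_m.
One step further: w_f, w_d, w_i (7 so far).
No other element is forced above w_g by the given relations, so the count is 7.

7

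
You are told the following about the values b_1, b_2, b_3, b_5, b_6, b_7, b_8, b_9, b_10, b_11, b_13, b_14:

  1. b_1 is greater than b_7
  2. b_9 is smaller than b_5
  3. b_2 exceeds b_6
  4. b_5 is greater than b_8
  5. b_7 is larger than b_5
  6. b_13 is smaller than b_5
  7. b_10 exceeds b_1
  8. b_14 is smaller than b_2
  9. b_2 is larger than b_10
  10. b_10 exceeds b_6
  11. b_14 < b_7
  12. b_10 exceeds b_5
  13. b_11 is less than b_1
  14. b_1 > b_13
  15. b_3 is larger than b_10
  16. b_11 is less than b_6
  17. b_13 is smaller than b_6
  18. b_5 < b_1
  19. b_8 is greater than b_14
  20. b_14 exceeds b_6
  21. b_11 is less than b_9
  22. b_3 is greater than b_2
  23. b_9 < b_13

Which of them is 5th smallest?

The consecutive relations fix a unique order: b_11 < b_9 < b_13 < b_6 < b_14 < b_8 < b_5 < b_7 < b_1 < b_10 < b_2 < b_3.
The 5th smallest is b_14.

b_14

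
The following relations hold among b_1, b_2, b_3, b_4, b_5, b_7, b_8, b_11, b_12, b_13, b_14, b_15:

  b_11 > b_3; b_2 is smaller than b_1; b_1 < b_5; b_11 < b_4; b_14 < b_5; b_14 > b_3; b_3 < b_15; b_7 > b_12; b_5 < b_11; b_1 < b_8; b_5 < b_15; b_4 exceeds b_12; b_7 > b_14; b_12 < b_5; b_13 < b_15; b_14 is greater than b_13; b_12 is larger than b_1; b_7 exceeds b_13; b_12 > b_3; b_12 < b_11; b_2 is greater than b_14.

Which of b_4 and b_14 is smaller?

b_14

The relevant relations are b_14 < b_2; b_2 < b_1; b_1 < b_12; b_12 < b_5; b_5 < b_11; b_11 < b_4.
Chaining these gives b_14 < b_2 < b_1 < b_12 < b_5 < b_11 < b_4.
So b_14 < b_4; b_14 is the smaller of the two.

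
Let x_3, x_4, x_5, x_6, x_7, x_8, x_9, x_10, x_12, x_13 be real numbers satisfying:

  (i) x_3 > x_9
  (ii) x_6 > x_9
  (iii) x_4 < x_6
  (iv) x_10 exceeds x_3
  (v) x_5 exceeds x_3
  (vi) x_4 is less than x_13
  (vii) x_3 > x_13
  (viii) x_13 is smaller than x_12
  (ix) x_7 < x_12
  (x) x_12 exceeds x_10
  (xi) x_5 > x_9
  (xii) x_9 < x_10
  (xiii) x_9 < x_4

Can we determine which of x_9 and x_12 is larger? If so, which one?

Following the relations from x_9: x_9 < x_4 < x_13 < x_3 < x_10 < x_12.
So x_12 is larger.

x_12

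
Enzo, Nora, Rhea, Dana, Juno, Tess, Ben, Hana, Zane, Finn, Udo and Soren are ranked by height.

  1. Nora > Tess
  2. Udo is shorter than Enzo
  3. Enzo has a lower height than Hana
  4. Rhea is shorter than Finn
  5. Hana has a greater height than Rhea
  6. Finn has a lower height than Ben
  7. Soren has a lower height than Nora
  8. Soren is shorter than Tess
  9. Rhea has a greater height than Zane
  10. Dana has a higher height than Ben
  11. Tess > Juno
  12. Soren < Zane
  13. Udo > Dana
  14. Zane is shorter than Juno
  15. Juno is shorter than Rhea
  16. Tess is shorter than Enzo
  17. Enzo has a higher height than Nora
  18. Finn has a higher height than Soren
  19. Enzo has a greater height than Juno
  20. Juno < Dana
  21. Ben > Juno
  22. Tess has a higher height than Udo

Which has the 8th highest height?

The consecutive relations fix a unique order: Soren < Zane < Juno < Rhea < Finn < Ben < Dana < Udo < Tess < Nora < Enzo < Hana.
Counting 8 from the largest end gives Finn.

Finn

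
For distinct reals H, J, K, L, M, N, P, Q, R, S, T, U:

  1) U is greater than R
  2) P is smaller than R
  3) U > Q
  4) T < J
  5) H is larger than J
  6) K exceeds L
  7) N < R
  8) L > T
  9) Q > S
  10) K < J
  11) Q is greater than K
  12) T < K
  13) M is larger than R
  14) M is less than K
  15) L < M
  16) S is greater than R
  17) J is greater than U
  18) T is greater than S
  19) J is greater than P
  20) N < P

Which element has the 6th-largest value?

M

Piecing the relations together gives one ordering: N < P < R < S < T < L < M < K < Q < U < J < H.
The 6th largest is M.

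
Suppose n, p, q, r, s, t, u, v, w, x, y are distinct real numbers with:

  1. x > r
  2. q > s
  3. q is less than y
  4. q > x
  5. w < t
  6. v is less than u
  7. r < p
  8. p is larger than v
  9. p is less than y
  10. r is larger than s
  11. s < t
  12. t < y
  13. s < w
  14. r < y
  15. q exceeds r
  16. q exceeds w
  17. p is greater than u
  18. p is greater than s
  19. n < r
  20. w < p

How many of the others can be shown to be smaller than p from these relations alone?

From p the given relations immediately reach s, w, v, u, r.
From those, n — 6 in total.
Nothing else is reachable below p; 6 in all.

6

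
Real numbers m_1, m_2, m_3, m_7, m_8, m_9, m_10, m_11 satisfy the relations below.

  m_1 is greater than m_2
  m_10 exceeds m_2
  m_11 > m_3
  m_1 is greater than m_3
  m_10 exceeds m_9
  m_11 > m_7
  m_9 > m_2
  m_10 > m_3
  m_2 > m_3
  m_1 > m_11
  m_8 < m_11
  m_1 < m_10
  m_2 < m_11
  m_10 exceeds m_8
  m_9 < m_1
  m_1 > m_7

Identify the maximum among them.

m_10

Chaining downward from m_10: directly below it, m_3, m_2, m_8, m_9, m_1; then m_7, m_11.
That covers every other element, and nothing is given above m_10, so m_10 is the maximum.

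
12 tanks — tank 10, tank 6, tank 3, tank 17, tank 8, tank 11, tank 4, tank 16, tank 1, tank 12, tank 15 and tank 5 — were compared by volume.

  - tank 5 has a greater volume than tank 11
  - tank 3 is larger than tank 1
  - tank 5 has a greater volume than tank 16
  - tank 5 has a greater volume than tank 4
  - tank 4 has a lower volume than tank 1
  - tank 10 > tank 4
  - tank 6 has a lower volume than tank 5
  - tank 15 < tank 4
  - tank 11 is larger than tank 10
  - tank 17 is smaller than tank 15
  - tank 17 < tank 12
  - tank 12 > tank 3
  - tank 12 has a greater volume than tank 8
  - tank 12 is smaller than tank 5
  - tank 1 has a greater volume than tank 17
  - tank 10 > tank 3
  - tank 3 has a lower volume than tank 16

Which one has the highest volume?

Chaining downward from tank 5: directly below it, tank 4, tank 16, tank 6, tank 11, tank 12; then tank 17, tank 15, tank 3, tank 10, tank 8; then tank 1.
That covers every other element, and nothing is given above tank 5, so tank 5 is the highest volume.

tank 5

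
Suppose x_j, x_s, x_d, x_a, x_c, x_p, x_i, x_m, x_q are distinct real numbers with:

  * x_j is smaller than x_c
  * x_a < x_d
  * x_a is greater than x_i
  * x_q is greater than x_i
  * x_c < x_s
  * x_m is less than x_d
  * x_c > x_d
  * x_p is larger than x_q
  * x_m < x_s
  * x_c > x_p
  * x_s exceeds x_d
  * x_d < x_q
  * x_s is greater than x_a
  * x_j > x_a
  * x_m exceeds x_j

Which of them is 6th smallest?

The consecutive relations fix a unique order: x_i < x_a < x_j < x_m < x_d < x_q < x_p < x_c < x_s.
Counting 6 from the smallest end gives x_q.

x_q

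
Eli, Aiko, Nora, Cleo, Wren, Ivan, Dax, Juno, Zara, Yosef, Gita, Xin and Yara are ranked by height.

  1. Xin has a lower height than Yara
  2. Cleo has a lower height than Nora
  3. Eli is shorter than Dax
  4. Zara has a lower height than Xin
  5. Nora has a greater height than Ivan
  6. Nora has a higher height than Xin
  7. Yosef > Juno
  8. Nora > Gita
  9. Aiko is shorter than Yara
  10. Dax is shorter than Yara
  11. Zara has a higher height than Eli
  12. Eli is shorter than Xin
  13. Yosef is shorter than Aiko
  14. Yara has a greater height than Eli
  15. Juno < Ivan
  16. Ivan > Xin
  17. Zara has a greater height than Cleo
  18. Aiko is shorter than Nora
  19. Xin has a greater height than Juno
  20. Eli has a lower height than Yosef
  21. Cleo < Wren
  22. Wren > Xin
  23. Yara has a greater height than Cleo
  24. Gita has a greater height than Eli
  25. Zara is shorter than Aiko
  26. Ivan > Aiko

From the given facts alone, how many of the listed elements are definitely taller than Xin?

4

Directly above Xin: Wren, Ivan, Nora, Yara.
No other element is forced above Xin by the given relations, so the count is 4.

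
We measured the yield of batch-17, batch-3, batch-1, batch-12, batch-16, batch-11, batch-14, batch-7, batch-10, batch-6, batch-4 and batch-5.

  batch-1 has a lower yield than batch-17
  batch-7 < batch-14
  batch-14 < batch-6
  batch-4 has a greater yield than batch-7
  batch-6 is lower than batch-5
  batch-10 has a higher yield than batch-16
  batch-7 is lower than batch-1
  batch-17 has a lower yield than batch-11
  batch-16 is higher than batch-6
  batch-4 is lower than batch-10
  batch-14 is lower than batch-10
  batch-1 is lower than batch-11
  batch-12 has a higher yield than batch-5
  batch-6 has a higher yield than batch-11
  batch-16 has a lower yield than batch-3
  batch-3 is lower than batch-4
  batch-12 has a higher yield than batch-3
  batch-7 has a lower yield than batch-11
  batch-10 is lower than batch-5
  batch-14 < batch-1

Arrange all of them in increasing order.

batch-7 < batch-14 < batch-1 < batch-17 < batch-11 < batch-6 < batch-16 < batch-3 < batch-4 < batch-10 < batch-5 < batch-12

The consecutive links are each given: batch-7 < batch-14; batch-14 < batch-1; batch-1 < batch-17; batch-17 < batch-11; batch-11 < batch-6; batch-6 < batch-16; batch-16 < batch-3; batch-3 < batch-4; batch-4 < batch-10; batch-10 < batch-5; batch-5 < batch-12.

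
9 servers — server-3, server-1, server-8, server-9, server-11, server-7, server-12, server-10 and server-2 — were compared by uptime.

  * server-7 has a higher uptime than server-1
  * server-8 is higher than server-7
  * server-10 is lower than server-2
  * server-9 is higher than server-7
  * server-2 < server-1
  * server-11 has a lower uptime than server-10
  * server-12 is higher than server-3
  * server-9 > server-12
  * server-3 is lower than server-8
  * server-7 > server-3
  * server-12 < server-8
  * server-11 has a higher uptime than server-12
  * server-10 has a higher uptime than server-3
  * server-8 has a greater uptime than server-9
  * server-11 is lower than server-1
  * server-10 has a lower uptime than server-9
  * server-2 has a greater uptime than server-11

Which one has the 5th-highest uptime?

server-2

The consecutive relations fix a unique order: server-3 < server-12 < server-11 < server-10 < server-2 < server-1 < server-7 < server-9 < server-8.
Counting 5 from the largest end gives server-2.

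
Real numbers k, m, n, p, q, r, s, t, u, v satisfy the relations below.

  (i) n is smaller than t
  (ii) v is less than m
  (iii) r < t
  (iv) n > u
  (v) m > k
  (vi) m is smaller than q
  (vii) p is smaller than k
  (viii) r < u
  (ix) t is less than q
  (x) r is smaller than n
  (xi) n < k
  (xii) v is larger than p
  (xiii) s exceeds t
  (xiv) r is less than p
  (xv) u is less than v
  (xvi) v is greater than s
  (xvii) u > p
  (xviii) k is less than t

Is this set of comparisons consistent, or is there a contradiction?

Every relation is compatible with r < p < u < n < k < t < s < v < m < q; the set is consistent.

consistent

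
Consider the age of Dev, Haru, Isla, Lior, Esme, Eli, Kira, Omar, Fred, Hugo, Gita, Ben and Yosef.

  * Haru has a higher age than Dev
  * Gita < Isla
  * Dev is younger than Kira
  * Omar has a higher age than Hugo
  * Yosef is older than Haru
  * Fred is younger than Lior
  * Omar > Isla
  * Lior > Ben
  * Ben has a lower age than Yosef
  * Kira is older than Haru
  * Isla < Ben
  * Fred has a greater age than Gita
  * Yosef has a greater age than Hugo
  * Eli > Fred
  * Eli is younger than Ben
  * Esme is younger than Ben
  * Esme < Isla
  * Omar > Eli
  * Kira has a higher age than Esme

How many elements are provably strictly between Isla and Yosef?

1

Chaining upward from Isla reaches: Ben, Lior, Omar.
Chaining downward from Yosef reaches: Esme, Hugo, Gita, Dev, Fred, Haru, Eli, Ben.
Strictly between Isla and Yosef are those in both lists: Ben — 1 element.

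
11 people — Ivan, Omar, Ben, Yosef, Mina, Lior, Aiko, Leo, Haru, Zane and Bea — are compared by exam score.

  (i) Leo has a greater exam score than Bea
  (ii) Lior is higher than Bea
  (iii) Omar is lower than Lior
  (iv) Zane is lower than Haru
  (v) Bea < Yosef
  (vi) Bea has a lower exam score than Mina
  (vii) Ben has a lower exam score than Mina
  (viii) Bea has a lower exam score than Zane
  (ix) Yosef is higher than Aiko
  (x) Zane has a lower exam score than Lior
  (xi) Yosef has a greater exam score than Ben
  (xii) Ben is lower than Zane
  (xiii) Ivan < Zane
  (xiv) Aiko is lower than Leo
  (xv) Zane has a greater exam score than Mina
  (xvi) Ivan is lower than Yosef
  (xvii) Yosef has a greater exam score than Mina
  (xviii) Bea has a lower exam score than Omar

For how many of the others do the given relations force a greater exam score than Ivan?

4

Directly above Ivan: Zane, Yosef.
One step further: Lior, Haru (4 so far).
Nothing else is reachable above Ivan; 4 in all.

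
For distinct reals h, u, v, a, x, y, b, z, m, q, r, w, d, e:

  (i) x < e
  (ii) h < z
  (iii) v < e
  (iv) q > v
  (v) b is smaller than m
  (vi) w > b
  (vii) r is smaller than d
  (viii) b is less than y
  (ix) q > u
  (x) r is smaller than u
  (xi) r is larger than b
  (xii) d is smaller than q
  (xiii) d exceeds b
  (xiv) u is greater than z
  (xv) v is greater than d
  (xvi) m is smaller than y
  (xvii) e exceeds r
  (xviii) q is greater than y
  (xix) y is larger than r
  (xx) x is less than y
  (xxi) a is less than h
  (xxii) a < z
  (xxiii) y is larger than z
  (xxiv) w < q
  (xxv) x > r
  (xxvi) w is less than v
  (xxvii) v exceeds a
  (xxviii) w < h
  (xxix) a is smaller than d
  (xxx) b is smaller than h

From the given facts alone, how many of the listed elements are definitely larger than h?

Directly above h: z.
One step further: y, u (3 so far).
One step further: q (4 so far).
Nothing else is reachable above h; 4 in all.

4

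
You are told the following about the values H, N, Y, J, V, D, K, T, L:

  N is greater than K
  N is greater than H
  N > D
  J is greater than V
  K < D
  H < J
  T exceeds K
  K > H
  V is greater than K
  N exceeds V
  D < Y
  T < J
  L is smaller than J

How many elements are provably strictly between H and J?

Chaining upward from H reaches: K, D, Y, T, V, N.
Chaining downward from J reaches: L, K, T, V.
Strictly between H and J are those in both lists: K, T, V — 3 elements.

3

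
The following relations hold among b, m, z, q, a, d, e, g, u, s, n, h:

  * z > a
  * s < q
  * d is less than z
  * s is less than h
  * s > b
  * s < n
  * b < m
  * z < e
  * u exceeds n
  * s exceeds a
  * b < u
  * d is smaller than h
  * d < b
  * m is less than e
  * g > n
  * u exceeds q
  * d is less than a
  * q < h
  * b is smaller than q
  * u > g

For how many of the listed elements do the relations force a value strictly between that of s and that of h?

1

The relations place s below h. An element lies strictly between them when it is forced above s and also forced below h.
Above s: {q, n, g, u}. Below h: {d, a, b, q}.
Intersection: {q} — 1.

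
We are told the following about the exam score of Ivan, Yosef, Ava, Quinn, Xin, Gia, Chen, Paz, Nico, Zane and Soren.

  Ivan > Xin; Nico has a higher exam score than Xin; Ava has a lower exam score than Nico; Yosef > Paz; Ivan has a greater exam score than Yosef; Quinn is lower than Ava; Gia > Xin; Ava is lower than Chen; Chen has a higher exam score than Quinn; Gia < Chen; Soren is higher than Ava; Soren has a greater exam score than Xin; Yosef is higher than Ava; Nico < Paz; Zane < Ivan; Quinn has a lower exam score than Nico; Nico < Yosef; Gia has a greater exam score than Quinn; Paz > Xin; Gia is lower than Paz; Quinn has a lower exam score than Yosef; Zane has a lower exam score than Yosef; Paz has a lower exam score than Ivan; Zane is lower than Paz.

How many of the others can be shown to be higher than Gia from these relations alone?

4

Directly above Gia: Paz, Chen.
One step further: Yosef, Ivan (4 so far).
Nothing else is reachable above Gia; 4 in all.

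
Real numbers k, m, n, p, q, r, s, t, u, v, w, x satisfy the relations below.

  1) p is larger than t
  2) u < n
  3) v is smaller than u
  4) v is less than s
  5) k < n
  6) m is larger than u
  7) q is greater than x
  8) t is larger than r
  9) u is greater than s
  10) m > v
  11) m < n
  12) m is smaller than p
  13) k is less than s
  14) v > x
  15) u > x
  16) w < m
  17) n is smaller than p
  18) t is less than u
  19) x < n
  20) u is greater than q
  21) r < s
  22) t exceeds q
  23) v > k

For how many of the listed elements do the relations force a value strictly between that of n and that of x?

Chaining upward from x reaches: v, q, s, t, u, m, p.
Chaining downward from n reaches: k, w, r, v, q, s, t, u, m.
Strictly between x and n are those in both lists: v, q, s, t, u, m — 6 elements.

6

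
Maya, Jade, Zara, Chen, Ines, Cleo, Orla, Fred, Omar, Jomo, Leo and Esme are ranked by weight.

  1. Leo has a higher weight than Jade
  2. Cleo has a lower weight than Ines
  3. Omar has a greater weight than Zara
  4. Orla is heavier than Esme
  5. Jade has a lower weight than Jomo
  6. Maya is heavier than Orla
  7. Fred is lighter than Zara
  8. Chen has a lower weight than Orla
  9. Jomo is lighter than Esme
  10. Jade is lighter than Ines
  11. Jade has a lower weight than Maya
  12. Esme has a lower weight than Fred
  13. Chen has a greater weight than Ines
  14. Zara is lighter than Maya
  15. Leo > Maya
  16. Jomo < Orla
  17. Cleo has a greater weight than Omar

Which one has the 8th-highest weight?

The consecutive relations fix a unique order: Jade < Jomo < Esme < Fred < Zara < Omar < Cleo < Ines < Chen < Orla < Maya < Leo.
The 8th largest is Zara.

Zara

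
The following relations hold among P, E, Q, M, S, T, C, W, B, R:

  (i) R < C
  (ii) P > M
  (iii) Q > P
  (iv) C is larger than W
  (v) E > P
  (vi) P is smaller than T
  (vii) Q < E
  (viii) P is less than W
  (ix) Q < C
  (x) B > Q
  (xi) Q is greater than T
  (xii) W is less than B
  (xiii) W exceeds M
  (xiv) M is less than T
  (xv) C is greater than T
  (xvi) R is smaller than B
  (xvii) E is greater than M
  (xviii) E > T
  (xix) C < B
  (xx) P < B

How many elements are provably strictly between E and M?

The relations place M below E. An element lies strictly between them when it is forced above M and also forced below E.
Above M: {P, T, Q, W, C, B}. Below E: {P, T, Q}.
Intersection: {P, T, Q} — 3.

3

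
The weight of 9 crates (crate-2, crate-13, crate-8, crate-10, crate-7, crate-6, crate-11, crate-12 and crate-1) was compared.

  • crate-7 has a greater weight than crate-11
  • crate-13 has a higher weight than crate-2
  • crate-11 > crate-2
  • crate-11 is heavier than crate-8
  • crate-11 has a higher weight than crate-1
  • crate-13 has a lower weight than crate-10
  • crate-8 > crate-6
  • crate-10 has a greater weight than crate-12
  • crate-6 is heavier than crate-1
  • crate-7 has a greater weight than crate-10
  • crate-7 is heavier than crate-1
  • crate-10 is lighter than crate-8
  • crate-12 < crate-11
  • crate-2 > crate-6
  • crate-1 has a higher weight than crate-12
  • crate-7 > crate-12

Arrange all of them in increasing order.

crate-12 < crate-1 < crate-6 < crate-2 < crate-13 < crate-10 < crate-8 < crate-11 < crate-7

Each adjacent pair is fixed by a given relation: crate-12 < crate-1; crate-1 < crate-6; crate-6 < crate-2; crate-2 < crate-13; crate-13 < crate-10; crate-10 < crate-8; crate-8 < crate-11; crate-11 < crate-7. Chaining them end to end gives the full order.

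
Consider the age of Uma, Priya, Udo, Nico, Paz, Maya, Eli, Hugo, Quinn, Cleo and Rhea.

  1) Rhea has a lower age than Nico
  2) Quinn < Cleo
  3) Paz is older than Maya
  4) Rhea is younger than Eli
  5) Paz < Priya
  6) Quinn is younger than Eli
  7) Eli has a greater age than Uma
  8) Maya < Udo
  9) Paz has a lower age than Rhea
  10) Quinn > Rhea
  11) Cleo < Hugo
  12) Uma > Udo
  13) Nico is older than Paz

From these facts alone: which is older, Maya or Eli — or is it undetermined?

Eli

Chaining the given relations: Maya < Paz < Rhea < Quinn < Eli.
So Eli is older.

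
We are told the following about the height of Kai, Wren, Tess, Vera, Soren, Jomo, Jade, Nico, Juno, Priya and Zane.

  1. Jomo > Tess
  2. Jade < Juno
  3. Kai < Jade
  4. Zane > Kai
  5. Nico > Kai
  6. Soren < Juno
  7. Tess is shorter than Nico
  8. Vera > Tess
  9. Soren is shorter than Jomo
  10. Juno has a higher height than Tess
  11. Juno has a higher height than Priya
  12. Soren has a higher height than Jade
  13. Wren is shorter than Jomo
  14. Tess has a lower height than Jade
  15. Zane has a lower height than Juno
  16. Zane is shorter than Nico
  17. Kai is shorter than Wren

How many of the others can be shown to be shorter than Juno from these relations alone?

6

The elements the relations force below Juno are Priya, Tess, Kai, Zane, Jade, Soren — no chain reaches any other.
That is 6.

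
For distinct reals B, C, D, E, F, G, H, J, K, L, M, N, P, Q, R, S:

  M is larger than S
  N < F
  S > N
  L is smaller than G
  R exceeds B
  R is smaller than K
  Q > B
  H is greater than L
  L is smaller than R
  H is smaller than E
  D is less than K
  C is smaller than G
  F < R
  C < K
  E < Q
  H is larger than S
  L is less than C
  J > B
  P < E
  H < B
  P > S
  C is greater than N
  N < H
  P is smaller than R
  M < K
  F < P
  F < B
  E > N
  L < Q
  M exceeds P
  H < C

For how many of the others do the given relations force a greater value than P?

Directly above P: R, E, M.
One step further: K, Q (5 so far).
Nothing else is reachable above P; 5 in all.

5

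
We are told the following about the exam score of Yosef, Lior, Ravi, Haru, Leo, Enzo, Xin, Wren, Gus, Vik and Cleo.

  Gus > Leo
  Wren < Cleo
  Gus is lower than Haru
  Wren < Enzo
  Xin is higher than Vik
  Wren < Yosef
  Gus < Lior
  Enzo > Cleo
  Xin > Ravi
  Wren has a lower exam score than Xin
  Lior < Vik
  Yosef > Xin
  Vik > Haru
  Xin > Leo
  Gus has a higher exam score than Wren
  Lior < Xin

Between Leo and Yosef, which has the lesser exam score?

Leo

Following the relations from Leo: Leo < Gus < Haru < Vik < Xin < Yosef.
So Leo < Yosef; Leo is the lower of the two.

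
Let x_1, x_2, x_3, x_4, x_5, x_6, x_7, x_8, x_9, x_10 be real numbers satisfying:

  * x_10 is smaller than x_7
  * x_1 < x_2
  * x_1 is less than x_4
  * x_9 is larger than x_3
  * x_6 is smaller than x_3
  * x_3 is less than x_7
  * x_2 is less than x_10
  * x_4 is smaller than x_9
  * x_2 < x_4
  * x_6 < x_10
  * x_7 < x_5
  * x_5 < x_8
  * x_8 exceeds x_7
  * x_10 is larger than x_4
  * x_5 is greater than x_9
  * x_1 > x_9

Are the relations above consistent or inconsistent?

inconsistent

We have x_4 < x_9 stated directly, yet also x_9 < x_1 < x_2 < x_4 by chaining the others — so x_9 < x_4. Contradiction.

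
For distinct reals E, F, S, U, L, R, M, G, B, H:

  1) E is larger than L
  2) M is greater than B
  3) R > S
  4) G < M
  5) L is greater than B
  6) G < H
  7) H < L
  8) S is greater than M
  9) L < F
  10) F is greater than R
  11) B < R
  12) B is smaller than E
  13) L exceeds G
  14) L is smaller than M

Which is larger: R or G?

Link the given pairs in sequence: G < H; H < L; L < M; M < S; S < R.
Chaining these gives G < H < L < M < S < R.
So G < R; R is the larger of the two.

R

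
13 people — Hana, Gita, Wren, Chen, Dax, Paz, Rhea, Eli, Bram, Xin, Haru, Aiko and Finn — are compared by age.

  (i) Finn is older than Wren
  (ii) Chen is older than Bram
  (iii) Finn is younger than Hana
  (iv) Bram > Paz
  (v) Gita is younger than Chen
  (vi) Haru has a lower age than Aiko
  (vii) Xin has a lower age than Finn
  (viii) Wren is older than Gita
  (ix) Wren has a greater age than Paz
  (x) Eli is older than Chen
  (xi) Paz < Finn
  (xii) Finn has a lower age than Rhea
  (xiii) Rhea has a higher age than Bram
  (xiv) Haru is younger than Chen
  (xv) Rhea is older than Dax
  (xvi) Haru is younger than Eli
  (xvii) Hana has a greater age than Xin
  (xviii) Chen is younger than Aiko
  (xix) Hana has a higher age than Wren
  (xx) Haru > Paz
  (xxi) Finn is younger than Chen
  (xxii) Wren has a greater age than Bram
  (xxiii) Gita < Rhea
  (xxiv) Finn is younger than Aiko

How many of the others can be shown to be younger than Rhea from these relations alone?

The elements the relations force below Rhea are Paz, Bram, Gita, Xin, Wren, Finn, Dax — no chain reaches any other.
That is 7.

7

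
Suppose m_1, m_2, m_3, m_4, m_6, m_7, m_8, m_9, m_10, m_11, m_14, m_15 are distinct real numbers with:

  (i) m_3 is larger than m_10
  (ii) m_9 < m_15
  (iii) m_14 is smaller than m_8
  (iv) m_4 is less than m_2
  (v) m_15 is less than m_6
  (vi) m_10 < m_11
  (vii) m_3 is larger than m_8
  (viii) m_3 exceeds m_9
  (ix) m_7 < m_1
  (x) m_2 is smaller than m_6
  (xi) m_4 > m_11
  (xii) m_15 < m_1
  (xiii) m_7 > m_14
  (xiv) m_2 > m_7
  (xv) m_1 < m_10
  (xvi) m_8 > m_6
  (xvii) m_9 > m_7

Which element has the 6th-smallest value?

Piecing the relations together gives one ordering: m_14 < m_7 < m_9 < m_15 < m_1 < m_10 < m_11 < m_4 < m_2 < m_6 < m_8 < m_3.
The 6th smallest is m_10.

m_10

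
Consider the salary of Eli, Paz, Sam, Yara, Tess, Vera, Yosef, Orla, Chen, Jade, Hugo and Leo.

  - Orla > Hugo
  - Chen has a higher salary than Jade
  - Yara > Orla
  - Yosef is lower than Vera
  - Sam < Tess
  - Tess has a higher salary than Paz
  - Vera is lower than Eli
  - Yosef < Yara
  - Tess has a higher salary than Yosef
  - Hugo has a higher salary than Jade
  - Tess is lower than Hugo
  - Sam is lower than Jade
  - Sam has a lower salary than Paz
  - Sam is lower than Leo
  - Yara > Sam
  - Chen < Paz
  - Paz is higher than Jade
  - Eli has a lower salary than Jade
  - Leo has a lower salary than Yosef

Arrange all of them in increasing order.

Nothing is placed below Sam, so it is least; from there Sam < Leo; Leo < Yosef; Yosef < Vera; Vera < Eli; Eli < Jade; Jade < Chen; Chen < Paz; Paz < Tess; Tess < Hugo; Hugo < Orla; Orla < Yara, each given directly.

Sam < Leo < Yosef < Vera < Eli < Jade < Chen < Paz < Tess < Hugo < Orla < Yara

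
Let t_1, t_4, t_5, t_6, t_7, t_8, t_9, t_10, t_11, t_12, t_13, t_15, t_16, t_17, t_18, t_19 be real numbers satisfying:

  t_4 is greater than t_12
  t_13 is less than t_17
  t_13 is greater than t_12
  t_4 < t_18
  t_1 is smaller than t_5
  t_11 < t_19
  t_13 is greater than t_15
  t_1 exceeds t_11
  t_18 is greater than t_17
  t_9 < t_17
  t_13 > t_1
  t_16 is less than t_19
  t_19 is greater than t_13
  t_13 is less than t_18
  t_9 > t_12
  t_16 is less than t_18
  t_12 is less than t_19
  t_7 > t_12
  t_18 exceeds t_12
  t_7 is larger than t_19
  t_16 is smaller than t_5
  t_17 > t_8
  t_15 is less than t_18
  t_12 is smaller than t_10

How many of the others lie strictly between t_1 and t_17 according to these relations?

1

Chaining upward from t_1 reaches: t_13, t_5, t_18, t_19, t_7.
Chaining downward from t_17 reaches: t_12, t_11, t_9, t_15, t_13, t_8.
Strictly between t_1 and t_17 are those in both lists: t_13 — 1 element.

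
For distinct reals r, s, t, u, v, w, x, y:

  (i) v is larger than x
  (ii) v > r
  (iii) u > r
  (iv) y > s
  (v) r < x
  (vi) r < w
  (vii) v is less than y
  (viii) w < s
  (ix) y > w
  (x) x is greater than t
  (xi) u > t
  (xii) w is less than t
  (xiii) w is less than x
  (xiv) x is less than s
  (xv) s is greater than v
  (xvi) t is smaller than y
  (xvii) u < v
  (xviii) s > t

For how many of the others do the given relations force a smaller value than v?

5

The elements the relations force below v are r, w, t, x, u — no chain reaches any other.
That is 5.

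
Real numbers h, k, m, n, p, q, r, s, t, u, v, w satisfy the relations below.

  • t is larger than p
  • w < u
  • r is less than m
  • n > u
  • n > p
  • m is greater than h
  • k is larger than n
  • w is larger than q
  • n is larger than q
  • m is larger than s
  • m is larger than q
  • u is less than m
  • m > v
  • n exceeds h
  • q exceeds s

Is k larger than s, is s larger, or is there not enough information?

s < q < w < u < n < k, by transitivity through q, w, u, n.
So k is larger.

k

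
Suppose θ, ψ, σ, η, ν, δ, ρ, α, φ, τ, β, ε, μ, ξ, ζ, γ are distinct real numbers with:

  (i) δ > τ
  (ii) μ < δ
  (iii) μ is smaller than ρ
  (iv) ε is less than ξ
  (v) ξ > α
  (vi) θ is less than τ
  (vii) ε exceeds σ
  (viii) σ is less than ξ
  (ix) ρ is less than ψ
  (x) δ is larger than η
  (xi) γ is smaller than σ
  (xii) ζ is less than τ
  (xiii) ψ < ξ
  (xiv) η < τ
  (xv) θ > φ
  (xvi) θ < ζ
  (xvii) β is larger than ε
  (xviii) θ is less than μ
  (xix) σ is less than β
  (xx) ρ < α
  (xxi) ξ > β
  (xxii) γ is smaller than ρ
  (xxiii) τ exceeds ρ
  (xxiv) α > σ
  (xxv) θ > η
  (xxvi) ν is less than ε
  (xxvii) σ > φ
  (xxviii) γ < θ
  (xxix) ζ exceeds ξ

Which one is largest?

δ

ν is not greatest since ν < ε; η is not greatest since η < δ; φ is not greatest since φ < θ; γ is not greatest since γ < θ; θ is not greatest since θ < μ; μ is not greatest since μ < ρ; ρ is not greatest since ρ < ψ; σ is not greatest since σ < β; ε is not greatest since ε < ξ; α is not greatest since α < ξ; β is not greatest since β < ξ; ψ is not greatest since ψ < ξ; ξ is not greatest since ξ < ζ; ζ is not greatest since ζ < τ; τ is not greatest since τ < δ.
Only δ has nothing above it, so δ is the largest.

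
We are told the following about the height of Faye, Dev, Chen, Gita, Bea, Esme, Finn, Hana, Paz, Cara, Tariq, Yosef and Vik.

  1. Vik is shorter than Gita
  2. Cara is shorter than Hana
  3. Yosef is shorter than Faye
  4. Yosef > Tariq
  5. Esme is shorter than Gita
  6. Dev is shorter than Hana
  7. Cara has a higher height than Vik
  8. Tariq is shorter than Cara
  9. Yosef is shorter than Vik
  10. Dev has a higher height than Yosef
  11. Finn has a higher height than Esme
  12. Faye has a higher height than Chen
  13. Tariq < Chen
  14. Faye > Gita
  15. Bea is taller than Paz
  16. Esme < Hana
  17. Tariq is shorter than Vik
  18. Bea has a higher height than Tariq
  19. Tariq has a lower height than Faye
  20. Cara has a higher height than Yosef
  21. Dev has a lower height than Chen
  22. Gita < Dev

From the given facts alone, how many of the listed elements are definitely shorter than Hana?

7

From Hana the given relations immediately reach Esme, Dev, Cara.
From those, Tariq, Yosef, Vik, Gita — 7 in total.
Nothing else is reachable below Hana; 7 in all.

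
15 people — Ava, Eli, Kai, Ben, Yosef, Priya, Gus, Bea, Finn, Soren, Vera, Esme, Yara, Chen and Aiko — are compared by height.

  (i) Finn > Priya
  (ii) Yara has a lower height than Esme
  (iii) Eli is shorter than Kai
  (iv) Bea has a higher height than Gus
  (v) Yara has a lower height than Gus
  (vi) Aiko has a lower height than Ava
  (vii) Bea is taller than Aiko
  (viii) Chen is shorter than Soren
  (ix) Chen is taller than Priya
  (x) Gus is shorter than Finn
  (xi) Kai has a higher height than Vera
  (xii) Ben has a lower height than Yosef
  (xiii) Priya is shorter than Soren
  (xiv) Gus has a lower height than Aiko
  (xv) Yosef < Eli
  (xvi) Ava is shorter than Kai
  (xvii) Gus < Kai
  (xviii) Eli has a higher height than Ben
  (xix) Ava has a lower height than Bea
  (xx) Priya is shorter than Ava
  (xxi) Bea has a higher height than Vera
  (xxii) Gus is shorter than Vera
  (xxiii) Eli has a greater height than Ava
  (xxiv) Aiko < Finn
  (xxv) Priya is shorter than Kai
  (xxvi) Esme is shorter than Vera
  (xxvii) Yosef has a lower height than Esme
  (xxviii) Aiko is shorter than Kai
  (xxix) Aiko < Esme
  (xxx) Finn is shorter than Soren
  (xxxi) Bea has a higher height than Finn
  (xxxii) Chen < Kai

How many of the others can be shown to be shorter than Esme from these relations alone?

5

The elements the relations force below Esme are Yara, Ben, Gus, Yosef, Aiko — no chain reaches any other.
That is 5.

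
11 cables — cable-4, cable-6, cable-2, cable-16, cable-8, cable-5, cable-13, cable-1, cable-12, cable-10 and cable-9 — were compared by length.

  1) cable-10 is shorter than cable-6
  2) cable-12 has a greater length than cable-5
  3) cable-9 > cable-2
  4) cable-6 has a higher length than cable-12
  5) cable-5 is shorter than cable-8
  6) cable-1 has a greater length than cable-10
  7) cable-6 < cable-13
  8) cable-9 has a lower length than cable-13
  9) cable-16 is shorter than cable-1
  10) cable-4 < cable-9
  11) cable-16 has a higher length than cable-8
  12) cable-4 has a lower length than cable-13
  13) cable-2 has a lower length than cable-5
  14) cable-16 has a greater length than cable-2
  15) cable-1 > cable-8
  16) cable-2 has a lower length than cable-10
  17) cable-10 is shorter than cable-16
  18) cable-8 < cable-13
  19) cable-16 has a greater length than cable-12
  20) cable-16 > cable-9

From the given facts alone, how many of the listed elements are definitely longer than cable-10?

4

Directly above cable-10: cable-16, cable-6, cable-1.
One step further: cable-13 (4 so far).
No other element is forced above cable-10 by the given relations, so the count is 4.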